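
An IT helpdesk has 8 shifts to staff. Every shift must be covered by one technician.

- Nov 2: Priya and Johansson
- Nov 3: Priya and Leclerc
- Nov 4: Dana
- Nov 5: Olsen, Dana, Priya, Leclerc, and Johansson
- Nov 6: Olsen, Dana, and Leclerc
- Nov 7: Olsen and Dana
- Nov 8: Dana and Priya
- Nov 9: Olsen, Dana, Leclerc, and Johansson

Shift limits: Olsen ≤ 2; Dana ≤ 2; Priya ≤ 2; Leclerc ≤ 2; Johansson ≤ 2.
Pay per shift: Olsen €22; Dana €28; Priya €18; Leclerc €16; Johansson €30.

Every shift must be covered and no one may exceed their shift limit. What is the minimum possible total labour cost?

Nov 4 can only be covered by Dana, so that assignment is forced.
Picking the cheapest available technician for each shift independently would cost €150, but that ignores the shift limits.
An optimal schedule: Nov 2→Priya, Nov 3→Priya, Nov 4→Dana, Nov 5→Leclerc, Nov 6→Olsen, Nov 7→Olsen, Nov 8→Dana, Nov 9→Leclerc.
Total: 18 + 18 + 28 + 16 + 22 + 22 + 28 + 16 = €168.

€168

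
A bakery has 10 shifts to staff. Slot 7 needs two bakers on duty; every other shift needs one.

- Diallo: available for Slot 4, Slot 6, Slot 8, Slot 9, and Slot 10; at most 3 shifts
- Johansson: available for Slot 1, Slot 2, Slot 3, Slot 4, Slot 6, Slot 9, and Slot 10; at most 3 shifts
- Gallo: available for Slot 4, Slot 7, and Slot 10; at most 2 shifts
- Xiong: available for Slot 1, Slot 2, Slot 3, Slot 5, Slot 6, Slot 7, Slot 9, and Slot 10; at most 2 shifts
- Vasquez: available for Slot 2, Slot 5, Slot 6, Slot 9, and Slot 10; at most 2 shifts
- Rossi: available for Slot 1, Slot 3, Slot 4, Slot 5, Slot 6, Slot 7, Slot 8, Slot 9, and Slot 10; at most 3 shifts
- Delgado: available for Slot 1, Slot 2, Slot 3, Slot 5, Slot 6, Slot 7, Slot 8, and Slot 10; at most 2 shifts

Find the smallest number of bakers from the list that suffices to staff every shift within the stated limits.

11 slots to fill and no one can take more than 3, so at least ⌈11/3⌉ = 4 bakers are needed.
Diallo, Johansson, Gallo, and Rossi alone can cover everything: Slot 1→Johansson, Slot 2→Johansson, Slot 3→Johansson, Slot 4→Gallo, Slot 5→Rossi, Slot 6→Diallo, Slot 7→Gallo+Rossi, Slot 8→Diallo, Slot 9→Diallo, Slot 10→Rossi.

4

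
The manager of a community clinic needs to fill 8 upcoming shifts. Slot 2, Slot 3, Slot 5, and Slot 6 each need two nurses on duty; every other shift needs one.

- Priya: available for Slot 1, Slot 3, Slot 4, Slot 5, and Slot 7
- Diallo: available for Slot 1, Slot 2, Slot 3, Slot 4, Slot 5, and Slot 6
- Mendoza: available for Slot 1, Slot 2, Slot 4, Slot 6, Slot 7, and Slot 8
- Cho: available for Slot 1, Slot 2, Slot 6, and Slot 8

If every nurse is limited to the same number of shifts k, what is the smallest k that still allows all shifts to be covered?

With 4 nurses and 12 worker-slots to fill, someone must work at least ⌈12/4⌉ = 3 shifts, so k ≥ 3.
k = 3 works: Slot 1→Cho, Slot 2→Diallo+Cho, Slot 3→Priya+Diallo, Slot 4→Mendoza, Slot 5→Priya+Diallo, Slot 6→Mendoza+Cho, Slot 7→Priya, Slot 8→Mendoza.
Loads: Priya 3, Diallo 3, Mendoza 3, Cho 3 — all ≤ 3.

3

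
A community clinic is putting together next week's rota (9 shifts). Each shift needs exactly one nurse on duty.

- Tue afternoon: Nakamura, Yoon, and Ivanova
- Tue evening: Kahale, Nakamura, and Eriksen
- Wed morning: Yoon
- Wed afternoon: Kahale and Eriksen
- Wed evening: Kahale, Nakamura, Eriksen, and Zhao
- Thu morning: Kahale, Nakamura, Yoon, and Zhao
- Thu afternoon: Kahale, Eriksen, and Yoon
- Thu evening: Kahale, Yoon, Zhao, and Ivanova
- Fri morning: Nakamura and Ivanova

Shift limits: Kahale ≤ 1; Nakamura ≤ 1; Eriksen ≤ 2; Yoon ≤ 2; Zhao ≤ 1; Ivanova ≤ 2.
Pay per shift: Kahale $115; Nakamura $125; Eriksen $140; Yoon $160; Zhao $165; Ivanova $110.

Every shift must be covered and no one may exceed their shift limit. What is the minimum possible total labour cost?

Wed morning can only be covered by Yoon, so that assignment is forced.
Picking the cheapest available nurse for each shift independently would cost $1065, but that ignores the shift limits.
An optimal schedule: Tue afternoon→Ivanova, Tue evening→Eriksen, Wed morning→Yoon, Wed afternoon→Kahale, Wed evening→Zhao, Thu morning→Yoon, Thu afternoon→Eriksen, Thu evening→Ivanova, Fri morning→Nakamura.
Total: 110 + 140 + 160 + 115 + 165 + 160 + 140 + 110 + 125 = $1225.

$1225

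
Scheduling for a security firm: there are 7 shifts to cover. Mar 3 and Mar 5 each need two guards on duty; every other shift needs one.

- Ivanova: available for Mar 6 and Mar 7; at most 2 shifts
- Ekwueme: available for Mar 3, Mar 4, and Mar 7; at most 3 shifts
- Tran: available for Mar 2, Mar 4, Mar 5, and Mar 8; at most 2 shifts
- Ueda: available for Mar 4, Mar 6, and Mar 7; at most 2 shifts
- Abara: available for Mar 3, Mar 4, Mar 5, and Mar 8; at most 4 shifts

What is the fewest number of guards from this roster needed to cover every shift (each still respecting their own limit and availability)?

4

9 slots to fill and no one can take more than 4, so at least ⌈9/4⌉ = 3 guards are needed.
Shifts {Mar 2, Mar 3, Mar 6} need 4 slots, but among the guards available for them (Ivanova, Ekwueme, Tran, Ueda, and Abara) any 3 together supply at most 3. So 3 guards are not enough.
Ivanova, Ekwueme, Tran, and Abara alone can cover everything: Mar 2→Tran, Mar 3→Ekwueme+Abara, Mar 4→Ekwueme, Mar 5→Tran+Abara, Mar 6→Ivanova, Mar 7→Ivanova, Mar 8→Abara.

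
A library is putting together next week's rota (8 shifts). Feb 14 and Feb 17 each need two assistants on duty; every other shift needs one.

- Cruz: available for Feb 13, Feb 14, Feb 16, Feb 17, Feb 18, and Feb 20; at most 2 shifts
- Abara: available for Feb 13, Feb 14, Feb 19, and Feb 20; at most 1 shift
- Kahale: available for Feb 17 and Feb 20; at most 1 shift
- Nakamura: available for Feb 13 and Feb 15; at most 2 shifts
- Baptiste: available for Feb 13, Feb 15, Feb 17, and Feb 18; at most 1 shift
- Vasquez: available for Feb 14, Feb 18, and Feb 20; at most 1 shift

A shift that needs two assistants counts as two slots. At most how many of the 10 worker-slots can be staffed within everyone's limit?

Total capacity across all assistants is 2+1+1+2+1+1 = 8, and 10 slots are needed, so at most 8 can be filled.
An assignment achieving 8: Feb 13→Nakamura, Feb 14→Cruz+Vasquez, Feb 15→Nakamura, Feb 16→Cruz, Feb 17→Kahale+Baptiste, Feb 19→Abara.
Loads: Cruz 2/2, Abara 1/1, Kahale 1/1, Nakamura 2/2, Baptiste 1/1, Vasquez 1/1.

8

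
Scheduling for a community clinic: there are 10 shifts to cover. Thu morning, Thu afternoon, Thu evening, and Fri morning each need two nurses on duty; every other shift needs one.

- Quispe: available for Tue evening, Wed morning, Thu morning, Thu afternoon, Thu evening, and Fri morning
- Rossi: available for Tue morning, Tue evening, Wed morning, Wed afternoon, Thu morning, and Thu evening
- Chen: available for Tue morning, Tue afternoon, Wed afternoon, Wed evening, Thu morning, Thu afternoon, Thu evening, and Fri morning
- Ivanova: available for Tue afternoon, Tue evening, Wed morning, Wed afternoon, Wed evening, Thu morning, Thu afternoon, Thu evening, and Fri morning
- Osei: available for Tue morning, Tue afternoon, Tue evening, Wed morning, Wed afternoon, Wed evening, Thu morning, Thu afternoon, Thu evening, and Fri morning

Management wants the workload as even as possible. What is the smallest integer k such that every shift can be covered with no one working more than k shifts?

With 5 nurses and 14 worker-slots to fill, someone must work at least ⌈14/5⌉ = 3 shifts, so k ≥ 3.
k = 3 works: Tue morning→Rossi, Tue afternoon→Chen, Tue evening→Quispe, Wed morning→Quispe, Wed afternoon→Rossi, Wed evening→Chen, Thu morning→Rossi+Ivanova, Thu afternoon→Quispe+Chen, Thu evening→Ivanova+Osei, Fri morning→Ivanova+Osei.
Loads: Quispe 3, Rossi 3, Chen 3, Ivanova 3, Osei 2 — all ≤ 3.

3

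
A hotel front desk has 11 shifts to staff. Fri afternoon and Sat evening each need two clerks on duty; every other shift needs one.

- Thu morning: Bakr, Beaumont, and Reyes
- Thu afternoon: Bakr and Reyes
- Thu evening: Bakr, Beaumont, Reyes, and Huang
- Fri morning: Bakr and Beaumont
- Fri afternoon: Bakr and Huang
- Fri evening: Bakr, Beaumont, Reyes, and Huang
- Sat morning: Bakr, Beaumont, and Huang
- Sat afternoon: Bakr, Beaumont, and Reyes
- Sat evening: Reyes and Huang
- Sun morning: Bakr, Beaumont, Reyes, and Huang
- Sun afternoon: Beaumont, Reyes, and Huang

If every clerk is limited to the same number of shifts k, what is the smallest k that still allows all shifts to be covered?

4

With 4 clerks and 13 worker-slots to fill, someone must work at least ⌈13/4⌉ = 4 shifts, so k ≥ 4.
k = 4 works: Thu morning→Bakr, Thu afternoon→Bakr, Thu evening→Beaumont, Fri morning→Bakr, Fri afternoon→Bakr+Huang, Fri evening→Reyes, Sat morning→Beaumont, Sat afternoon→Beaumont, Sat evening→Reyes+Huang, Sun morning→Reyes, Sun afternoon→Beaumont.
Loads: Bakr 4, Beaumont 4, Reyes 3, Huang 2 — all ≤ 4.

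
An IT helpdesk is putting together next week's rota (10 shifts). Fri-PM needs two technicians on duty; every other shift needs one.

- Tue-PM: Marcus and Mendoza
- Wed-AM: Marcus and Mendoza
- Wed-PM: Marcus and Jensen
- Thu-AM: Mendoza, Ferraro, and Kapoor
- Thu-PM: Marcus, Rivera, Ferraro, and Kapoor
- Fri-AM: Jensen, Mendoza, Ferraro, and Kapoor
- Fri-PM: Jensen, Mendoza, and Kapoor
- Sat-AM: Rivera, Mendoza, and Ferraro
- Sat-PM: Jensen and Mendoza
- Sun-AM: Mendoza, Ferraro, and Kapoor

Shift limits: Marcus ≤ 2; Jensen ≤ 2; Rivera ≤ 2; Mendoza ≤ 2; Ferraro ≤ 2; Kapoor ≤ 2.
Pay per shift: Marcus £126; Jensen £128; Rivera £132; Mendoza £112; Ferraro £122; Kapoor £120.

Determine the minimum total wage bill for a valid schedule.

£1348

Picking the cheapest available technician for each shift independently would cost £1262, but that ignores the shift limits.
An optimal schedule: Tue-PM→Mendoza, Wed-AM→Mendoza, Wed-PM→Marcus, Thu-AM→Kapoor, Thu-PM→Marcus, Fri-AM→Ferraro, Fri-PM→Kapoor+Jensen, Sat-AM→Rivera, Sat-PM→Jensen, Sun-AM→Ferraro.
Total: 112 + 112 + 126 + 120 + 126 + 122 + 120 + 128 + 132 + 128 + 122 = £1348.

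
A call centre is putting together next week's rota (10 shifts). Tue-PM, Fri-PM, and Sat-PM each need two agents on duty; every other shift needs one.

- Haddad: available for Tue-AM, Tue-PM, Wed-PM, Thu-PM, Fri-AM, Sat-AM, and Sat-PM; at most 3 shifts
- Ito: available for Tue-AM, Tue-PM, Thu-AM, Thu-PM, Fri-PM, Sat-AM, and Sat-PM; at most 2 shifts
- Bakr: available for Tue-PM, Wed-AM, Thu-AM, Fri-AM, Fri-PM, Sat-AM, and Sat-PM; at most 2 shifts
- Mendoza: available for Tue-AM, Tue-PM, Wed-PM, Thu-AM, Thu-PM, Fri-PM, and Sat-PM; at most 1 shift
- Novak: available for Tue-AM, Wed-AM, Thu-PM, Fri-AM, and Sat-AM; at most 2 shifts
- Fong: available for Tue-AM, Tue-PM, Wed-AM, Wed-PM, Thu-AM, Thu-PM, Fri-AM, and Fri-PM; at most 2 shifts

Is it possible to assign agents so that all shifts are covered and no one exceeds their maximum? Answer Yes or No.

Total capacity is 3+2+2+1+2+2 = 12 but 13 worker-slots are needed — infeasible.

No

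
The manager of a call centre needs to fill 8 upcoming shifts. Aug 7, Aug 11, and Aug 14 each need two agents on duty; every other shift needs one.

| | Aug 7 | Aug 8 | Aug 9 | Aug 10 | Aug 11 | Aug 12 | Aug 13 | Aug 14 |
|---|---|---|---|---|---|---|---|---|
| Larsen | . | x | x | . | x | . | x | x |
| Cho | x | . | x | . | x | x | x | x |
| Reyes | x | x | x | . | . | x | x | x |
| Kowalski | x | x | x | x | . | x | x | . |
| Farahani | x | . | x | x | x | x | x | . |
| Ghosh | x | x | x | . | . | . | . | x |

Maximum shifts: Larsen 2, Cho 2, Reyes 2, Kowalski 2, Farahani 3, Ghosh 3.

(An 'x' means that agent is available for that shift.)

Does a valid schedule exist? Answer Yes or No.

One valid schedule: Aug 7→Farahani+Ghosh, Aug 8→Larsen, Aug 9→Kowalski, Aug 10→Kowalski, Aug 11→Larsen+Cho, Aug 12→Cho, Aug 13→Reyes, Aug 14→Reyes+Ghosh.
Loads: Larsen 2/2, Cho 2/2, Reyes 2/2, Kowalski 2/2, Farahani 1/3, Ghosh 2/3 — all within limits.

Yes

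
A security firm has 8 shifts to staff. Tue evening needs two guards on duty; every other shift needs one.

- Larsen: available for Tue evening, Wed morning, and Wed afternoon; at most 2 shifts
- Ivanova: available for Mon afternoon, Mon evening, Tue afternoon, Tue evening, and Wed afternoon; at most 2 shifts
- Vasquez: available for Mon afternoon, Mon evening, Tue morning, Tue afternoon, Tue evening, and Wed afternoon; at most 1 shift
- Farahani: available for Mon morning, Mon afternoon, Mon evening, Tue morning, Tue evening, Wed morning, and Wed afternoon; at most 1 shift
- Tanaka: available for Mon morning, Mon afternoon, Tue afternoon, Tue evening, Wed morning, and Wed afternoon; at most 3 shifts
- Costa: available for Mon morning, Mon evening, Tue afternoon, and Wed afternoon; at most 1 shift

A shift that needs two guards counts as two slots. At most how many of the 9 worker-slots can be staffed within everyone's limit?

9

Total capacity across all guards is 2+2+1+1+3+1 = 10, and 9 slots are needed, so at most 9 can be filled.
An assignment achieving 9: Mon morning→Farahani, Mon afternoon→Ivanova, Mon evening→Ivanova, Tue morning→Vasquez, Tue afternoon→Tanaka, Tue evening→Larsen+Tanaka, Wed morning→Larsen, Wed afternoon→Tanaka.
Loads: Larsen 2/2, Ivanova 2/2, Vasquez 1/1, Farahani 1/1, Tanaka 3/3, Costa 0/1.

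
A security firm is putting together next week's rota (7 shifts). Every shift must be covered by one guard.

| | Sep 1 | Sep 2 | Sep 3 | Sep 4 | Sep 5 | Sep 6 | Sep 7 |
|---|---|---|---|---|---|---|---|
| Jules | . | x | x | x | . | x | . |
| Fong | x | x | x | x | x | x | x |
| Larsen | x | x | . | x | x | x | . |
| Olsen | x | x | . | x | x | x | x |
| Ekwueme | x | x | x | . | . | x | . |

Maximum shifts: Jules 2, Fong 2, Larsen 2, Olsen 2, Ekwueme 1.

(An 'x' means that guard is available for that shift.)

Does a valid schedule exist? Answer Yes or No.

One valid schedule: Sep 1→Larsen, Sep 2→Larsen, Sep 3→Jules, Sep 4→Jules, Sep 5→Fong, Sep 6→Olsen, Sep 7→Fong.
Loads: Jules 2/2, Fong 2/2, Larsen 2/2, Olsen 1/2, Ekwueme 0/1 — all within limits.

Yes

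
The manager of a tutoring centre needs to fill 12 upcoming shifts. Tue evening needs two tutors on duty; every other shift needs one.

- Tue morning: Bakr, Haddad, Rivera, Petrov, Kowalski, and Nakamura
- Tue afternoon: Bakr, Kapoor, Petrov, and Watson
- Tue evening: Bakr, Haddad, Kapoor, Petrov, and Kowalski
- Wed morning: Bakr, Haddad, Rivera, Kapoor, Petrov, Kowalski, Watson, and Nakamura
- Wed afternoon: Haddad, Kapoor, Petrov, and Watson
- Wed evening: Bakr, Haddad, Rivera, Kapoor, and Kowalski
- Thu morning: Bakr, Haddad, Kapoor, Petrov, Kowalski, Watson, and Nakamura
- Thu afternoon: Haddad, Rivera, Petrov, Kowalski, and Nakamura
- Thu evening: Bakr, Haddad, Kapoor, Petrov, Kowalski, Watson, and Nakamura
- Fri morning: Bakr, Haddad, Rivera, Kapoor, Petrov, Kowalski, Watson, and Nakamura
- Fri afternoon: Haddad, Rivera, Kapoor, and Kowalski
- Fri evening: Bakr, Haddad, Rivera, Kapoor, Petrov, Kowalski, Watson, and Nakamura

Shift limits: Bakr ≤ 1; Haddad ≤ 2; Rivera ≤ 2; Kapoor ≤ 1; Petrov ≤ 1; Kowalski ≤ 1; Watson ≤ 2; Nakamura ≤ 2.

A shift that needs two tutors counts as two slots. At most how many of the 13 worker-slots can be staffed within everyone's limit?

12

Total capacity across all tutors is 1+2+2+1+1+1+2+2 = 12, and 13 slots are needed, so at most 12 can be filled.
An assignment achieving 12: Tue morning→Kowalski, Tue afternoon→Bakr, Tue evening→Kapoor+Petrov, Wed morning→Nakamura, Wed afternoon→Haddad, Wed evening→Rivera, Thu morning→Watson, Thu afternoon→Rivera, Thu evening→Watson, Fri morning→Nakamura, Fri afternoon→Haddad.
Loads: Bakr 1/1, Haddad 2/2, Rivera 2/2, Kapoor 1/1, Petrov 1/1, Kowalski 1/1, Watson 2/2, Nakamura 2/2.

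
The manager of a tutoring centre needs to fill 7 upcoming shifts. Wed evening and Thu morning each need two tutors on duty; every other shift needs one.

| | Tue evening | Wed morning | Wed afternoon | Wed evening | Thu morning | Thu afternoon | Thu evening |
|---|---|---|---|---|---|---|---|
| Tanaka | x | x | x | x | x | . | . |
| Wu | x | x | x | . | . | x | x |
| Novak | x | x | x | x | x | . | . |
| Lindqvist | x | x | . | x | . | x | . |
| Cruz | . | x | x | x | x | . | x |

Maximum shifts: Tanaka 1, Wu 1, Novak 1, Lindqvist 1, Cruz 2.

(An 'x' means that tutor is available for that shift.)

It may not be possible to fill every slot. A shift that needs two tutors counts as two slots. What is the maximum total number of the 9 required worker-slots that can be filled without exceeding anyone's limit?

6

Total capacity across all tutors is 1+1+1+1+2 = 6, and 9 slots are needed, so at most 6 can be filled.
An assignment achieving 6: Tue evening→Lindqvist, Wed afternoon→Cruz, Thu morning→Tanaka+Novak, Thu afternoon→Wu, Thu evening→Cruz.
Loads: Tanaka 1/1, Wu 1/1, Novak 1/1, Lindqvist 1/1, Cruz 2/2.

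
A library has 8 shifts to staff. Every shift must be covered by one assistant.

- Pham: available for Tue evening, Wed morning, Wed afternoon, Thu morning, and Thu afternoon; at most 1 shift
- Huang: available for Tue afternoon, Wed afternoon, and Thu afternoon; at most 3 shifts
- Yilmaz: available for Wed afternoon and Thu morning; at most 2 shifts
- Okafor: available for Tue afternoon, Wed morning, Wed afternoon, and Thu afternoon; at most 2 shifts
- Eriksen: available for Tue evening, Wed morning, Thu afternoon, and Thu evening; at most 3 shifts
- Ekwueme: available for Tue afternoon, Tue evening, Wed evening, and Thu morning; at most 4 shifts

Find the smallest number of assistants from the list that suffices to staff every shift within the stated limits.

8 slots to fill and no one can take more than 4, so at least ⌈8/4⌉ = 2 assistants are needed.
Any 2 assistants together have capacity at most 4+3 = 7 < 8 slots, so 2 can never suffice.
Pham, Eriksen, and Ekwueme alone can cover everything: Tue afternoon→Ekwueme, Tue evening→Ekwueme, Wed morning→Eriksen, Wed afternoon→Pham, Wed evening→Ekwueme, Thu morning→Ekwueme, Thu afternoon→Eriksen, Thu evening→Eriksen.

3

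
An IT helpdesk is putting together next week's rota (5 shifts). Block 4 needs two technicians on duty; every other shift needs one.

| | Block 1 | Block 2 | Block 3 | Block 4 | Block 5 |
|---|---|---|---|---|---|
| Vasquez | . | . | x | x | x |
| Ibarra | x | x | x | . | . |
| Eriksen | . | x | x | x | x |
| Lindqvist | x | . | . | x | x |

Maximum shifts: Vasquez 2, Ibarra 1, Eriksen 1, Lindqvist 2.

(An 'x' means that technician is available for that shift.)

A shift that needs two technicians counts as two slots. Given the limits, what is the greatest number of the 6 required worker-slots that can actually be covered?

6

Total capacity across all technicians is 2+1+1+2 = 6, and 6 slots are needed, so at most 6 can be filled.
An assignment achieving 6: Block 1→Ibarra, Block 2→Eriksen, Block 3→Vasquez, Block 4→Vasquez+Lindqvist, Block 5→Lindqvist.
Loads: Vasquez 2/2, Ibarra 1/1, Eriksen 1/1, Lindqvist 2/2.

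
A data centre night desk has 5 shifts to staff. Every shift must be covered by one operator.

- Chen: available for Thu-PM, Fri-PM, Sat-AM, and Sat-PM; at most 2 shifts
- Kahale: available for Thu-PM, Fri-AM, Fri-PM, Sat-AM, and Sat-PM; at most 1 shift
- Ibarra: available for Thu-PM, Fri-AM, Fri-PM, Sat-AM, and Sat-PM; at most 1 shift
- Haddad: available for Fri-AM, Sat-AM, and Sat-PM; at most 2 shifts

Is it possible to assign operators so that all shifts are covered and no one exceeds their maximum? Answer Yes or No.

Yes

One valid schedule: Thu-PM→Chen, Fri-AM→Kahale, Fri-PM→Chen, Sat-AM→Ibarra, Sat-PM→Haddad.
Loads: Chen 2/2, Kahale 1/1, Ibarra 1/1, Haddad 1/2 — all within limits.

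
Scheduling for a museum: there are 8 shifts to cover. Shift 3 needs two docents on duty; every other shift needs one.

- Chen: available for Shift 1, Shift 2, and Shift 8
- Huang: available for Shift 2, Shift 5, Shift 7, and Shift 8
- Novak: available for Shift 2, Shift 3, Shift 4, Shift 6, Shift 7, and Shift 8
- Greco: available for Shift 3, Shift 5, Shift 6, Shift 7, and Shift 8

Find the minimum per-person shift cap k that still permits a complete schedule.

3

With 4 docents and 9 worker-slots to fill, someone must work at least ⌈9/4⌉ = 3 shifts, so k ≥ 3.
k = 3 works: Shift 1→Chen, Shift 2→Chen, Shift 3→Novak+Greco, Shift 4→Novak, Shift 5→Huang, Shift 6→Novak, Shift 7→Huang, Shift 8→Chen.
Loads: Chen 3, Huang 2, Novak 3, Greco 1 — all ≤ 3.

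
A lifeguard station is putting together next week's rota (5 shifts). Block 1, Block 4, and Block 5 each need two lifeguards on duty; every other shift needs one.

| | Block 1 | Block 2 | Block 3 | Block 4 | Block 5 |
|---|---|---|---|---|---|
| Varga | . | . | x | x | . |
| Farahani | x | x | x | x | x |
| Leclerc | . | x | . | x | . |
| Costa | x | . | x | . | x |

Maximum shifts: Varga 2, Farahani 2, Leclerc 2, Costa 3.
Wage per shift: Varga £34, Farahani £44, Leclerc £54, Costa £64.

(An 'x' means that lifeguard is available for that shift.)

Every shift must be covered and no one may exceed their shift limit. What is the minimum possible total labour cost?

Block 1 can only be covered by Farahani and Costa, so that assignment is forced.
Block 5 can only be covered by Farahani and Costa, so that assignment is forced.
Picking the cheapest available lifeguard for each shift independently would cost £372, but that ignores the shift limits.
An optimal schedule: Block 1→Farahani+Costa, Block 2→Leclerc, Block 3→Varga, Block 4→Varga+Leclerc, Block 5→Farahani+Costa.
Total: 44 + 64 + 54 + 34 + 34 + 54 + 44 + 64 = £392.

£392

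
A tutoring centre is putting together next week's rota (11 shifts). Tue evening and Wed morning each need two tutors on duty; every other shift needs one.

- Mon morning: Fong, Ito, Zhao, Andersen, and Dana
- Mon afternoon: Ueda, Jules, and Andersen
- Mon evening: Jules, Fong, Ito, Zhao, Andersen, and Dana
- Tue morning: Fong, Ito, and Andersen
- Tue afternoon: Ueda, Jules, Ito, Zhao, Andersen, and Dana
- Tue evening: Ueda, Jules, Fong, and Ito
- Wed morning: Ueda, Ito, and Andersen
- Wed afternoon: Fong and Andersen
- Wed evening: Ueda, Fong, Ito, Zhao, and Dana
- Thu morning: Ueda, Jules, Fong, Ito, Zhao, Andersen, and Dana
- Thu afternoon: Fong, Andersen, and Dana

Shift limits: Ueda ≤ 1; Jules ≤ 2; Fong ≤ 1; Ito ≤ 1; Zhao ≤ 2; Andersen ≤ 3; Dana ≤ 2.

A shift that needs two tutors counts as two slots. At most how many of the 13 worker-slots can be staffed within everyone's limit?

12

Total capacity across all tutors is 1+2+1+1+2+3+2 = 12, and 13 slots are needed, so at most 12 can be filled.
An assignment achieving 12: Mon morning→Zhao, Mon afternoon→Ueda, Mon evening→Jules, Tue morning→Andersen, Tue afternoon→Dana, Tue evening→Jules, Wed morning→Ito+Andersen, Wed afternoon→Fong, Wed evening→Zhao, Thu morning→Dana, Thu afternoon→Andersen.
Loads: Ueda 1/1, Jules 2/2, Fong 1/1, Ito 1/1, Zhao 2/2, Andersen 3/3, Dana 2/2.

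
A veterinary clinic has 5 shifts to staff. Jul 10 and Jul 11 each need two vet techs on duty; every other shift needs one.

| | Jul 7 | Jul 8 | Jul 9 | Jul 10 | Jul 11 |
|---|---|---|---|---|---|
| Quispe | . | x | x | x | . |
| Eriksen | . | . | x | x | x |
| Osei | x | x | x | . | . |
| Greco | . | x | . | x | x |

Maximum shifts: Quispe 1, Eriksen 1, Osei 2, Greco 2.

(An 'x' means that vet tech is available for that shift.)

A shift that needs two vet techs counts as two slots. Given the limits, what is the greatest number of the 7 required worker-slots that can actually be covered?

Total capacity across all vet techs is 1+1+2+2 = 6, and 7 slots are needed, so at most 6 can be filled.
An assignment achieving 6: Jul 7→Osei, Jul 8→Quispe, Jul 9→Osei, Jul 10→Greco, Jul 11→Eriksen+Greco.
Loads: Quispe 1/1, Eriksen 1/1, Osei 2/2, Greco 2/2.

6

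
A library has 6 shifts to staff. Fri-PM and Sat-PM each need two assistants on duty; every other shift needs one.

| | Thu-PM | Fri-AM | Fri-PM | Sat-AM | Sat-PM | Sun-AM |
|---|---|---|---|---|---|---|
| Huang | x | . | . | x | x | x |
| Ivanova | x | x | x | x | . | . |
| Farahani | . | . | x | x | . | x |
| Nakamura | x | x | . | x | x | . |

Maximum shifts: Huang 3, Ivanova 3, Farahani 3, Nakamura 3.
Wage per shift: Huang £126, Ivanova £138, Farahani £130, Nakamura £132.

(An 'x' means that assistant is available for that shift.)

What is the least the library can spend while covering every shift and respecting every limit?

Fri-PM can only be covered by Ivanova and Farahani, so that assignment is forced.
Sat-PM can only be covered by Huang and Nakamura, so that assignment is forced.
Picking the cheapest available assistant for each shift independently would cost £1036, but that ignores the shift limits.
An optimal schedule: Thu-PM→Huang, Fri-AM→Nakamura, Fri-PM→Farahani+Ivanova, Sat-AM→Farahani, Sat-PM→Huang+Nakamura, Sun-AM→Huang.
Total: 126 + 132 + 130 + 138 + 130 + 126 + 132 + 126 = £1040.

£1040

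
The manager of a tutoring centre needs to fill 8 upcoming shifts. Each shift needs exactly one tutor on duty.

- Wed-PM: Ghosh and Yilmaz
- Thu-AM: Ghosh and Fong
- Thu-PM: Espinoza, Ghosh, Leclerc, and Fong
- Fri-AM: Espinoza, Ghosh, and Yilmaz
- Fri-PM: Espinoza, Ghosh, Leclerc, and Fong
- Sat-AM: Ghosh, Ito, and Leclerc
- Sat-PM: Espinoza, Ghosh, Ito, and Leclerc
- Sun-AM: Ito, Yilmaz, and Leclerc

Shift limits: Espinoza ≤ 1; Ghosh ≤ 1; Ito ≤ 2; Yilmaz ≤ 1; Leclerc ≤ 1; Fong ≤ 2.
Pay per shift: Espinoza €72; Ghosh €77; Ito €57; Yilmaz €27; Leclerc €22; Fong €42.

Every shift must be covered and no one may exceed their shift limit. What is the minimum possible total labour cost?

Picking the cheapest available tutor for each shift independently would cost €206, but that ignores the shift limits.
An optimal schedule: Wed-PM→Ghosh, Thu-AM→Fong, Thu-PM→Leclerc, Fri-AM→Espinoza, Fri-PM→Fong, Sat-AM→Ito, Sat-PM→Ito, Sun-AM→Yilmaz.
Total: 77 + 42 + 22 + 72 + 42 + 57 + 57 + 27 = €396.

€396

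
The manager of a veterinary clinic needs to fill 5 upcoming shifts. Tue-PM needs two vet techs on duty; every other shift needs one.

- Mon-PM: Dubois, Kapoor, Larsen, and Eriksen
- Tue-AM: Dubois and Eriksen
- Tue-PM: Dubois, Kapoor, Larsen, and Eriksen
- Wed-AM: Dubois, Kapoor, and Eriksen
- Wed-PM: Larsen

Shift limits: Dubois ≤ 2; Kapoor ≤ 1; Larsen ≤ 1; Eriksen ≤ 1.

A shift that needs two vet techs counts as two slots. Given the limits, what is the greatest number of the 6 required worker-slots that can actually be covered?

5

Total capacity across all vet techs is 2+1+1+1 = 5, and 6 slots are needed, so at most 5 can be filled.
An assignment achieving 5: Mon-PM→Kapoor, Tue-AM→Dubois, Tue-PM→Eriksen, Wed-AM→Dubois, Wed-PM→Larsen.
Loads: Dubois 2/2, Kapoor 1/1, Larsen 1/1, Eriksen 1/1.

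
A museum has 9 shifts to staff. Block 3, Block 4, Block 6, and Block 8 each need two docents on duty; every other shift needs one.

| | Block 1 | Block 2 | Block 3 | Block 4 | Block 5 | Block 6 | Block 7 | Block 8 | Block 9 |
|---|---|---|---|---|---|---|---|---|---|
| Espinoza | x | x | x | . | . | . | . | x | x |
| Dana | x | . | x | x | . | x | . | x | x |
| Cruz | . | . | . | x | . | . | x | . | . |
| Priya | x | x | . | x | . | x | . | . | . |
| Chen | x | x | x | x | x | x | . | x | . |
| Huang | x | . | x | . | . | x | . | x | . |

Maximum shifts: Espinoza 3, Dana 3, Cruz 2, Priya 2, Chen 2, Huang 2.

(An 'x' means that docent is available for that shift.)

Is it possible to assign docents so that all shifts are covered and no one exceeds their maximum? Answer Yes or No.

Block 5 can only be covered by Chen, so that assignment is forced.
Block 7 can only be covered by Cruz, so that assignment is forced.
One valid schedule: Block 1→Espinoza, Block 2→Espinoza, Block 3→Dana+Chen, Block 4→Dana+Cruz, Block 5→Chen, Block 6→Priya+Huang, Block 7→Cruz, Block 8→Dana+Huang, Block 9→Espinoza.
Loads: Espinoza 3/3, Dana 3/3, Cruz 2/2, Priya 1/2, Chen 2/2, Huang 2/2 — all within limits.

Yes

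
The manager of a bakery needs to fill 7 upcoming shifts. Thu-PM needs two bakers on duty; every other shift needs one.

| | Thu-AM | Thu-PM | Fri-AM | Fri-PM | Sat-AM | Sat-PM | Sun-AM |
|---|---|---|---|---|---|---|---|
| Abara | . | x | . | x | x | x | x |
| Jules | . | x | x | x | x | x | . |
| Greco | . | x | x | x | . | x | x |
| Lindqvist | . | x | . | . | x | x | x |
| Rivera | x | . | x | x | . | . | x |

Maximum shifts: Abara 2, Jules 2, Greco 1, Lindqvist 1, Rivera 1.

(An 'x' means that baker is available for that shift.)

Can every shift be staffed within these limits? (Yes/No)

Total capacity is 2+2+1+1+1 = 7 but 8 worker-slots are needed — infeasible.

No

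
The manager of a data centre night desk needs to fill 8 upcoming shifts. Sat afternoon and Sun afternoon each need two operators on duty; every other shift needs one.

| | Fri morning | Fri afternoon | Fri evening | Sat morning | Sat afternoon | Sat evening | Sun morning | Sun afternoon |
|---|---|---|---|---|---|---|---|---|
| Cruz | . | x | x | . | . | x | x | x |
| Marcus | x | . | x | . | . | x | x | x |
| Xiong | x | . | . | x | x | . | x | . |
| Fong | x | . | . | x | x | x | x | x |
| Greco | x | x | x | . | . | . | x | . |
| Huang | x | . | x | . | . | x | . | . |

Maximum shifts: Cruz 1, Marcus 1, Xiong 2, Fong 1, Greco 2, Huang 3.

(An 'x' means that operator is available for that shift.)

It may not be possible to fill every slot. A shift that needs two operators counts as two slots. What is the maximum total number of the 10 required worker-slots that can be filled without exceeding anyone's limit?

Total capacity across all operators is 1+1+2+1+2+3 = 10, and 10 slots are needed, so at most 10 can be filled.
An assignment achieving 10: Fri morning→Huang, Fri afternoon→Greco, Fri evening→Huang, Sat morning→Xiong, Sat afternoon→Xiong+Fong, Sat evening→Huang, Sun morning→Greco, Sun afternoon→Cruz+Marcus.
Loads: Cruz 1/1, Marcus 1/1, Xiong 2/2, Fong 1/1, Greco 2/2, Huang 3/3.

10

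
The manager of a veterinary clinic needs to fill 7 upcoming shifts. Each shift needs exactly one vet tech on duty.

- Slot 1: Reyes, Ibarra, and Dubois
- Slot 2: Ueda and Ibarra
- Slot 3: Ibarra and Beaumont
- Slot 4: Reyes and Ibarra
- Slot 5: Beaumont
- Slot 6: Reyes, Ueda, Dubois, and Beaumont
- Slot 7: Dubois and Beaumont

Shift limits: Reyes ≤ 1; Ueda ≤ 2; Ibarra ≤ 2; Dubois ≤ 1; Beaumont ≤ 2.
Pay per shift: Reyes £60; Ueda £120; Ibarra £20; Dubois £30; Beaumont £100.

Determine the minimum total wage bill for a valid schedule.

£450

Slot 5 can only be covered by Beaumont, so that assignment is forced.
Picking the cheapest available vet tech for each shift independently would cost £240, but that ignores the shift limits.
An optimal schedule: Slot 1→Dubois, Slot 2→Ibarra, Slot 3→Ibarra, Slot 4→Reyes, Slot 5→Beaumont, Slot 6→Ueda, Slot 7→Beaumont.
Total: 30 + 20 + 20 + 60 + 100 + 120 + 100 = £450.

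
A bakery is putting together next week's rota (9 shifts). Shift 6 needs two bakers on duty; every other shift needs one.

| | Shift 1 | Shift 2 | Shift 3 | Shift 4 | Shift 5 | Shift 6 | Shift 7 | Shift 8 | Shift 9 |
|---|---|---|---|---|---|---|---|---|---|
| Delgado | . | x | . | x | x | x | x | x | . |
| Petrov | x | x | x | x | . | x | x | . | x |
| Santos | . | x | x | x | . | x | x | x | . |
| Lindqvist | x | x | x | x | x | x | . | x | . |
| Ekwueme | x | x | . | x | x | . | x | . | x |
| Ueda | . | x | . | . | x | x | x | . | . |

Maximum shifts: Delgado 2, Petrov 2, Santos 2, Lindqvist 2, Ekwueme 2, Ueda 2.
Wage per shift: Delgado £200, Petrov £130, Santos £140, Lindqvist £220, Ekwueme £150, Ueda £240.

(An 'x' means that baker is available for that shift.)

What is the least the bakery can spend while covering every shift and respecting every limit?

Picking the cheapest available baker for each shift independently would cost £1340, but that ignores the shift limits.
An optimal schedule: Shift 1→Petrov, Shift 2→Lindqvist, Shift 3→Santos, Shift 4→Ekwueme, Shift 5→Ekwueme, Shift 6→Delgado+Lindqvist, Shift 7→Delgado, Shift 8→Santos, Shift 9→Petrov.
Total: 130 + 220 + 140 + 150 + 150 + 200 + 220 + 200 + 140 + 130 = £1680.

£1680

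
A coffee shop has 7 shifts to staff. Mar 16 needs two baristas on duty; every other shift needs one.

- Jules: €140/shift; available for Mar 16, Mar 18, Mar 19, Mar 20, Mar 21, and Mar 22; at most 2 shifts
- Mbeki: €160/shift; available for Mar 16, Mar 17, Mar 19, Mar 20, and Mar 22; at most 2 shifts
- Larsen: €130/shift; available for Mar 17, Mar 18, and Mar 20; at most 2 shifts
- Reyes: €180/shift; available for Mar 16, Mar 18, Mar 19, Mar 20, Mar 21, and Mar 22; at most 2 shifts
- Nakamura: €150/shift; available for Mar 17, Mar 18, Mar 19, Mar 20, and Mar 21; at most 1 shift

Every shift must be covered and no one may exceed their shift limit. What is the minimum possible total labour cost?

€1190

Picking the cheapest available barista for each shift independently would cost €1110, but that ignores the shift limits.
An optimal schedule: Mar 16→Jules+Mbeki, Mar 17→Larsen, Mar 18→Larsen, Mar 19→Nakamura, Mar 20→Reyes, Mar 21→Jules, Mar 22→Mbeki.
Total: 140 + 160 + 130 + 130 + 150 + 180 + 140 + 160 = €1190.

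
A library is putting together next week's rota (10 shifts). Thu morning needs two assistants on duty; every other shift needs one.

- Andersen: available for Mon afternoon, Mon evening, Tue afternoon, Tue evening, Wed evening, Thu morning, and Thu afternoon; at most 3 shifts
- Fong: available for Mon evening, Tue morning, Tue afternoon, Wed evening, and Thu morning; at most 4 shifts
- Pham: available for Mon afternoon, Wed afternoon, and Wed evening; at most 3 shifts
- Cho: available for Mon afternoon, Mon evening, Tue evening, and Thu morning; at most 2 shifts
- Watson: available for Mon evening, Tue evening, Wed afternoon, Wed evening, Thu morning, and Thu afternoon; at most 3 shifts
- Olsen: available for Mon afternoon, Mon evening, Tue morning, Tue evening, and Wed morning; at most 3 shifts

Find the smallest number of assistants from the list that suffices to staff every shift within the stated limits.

4

11 slots to fill and no one can take more than 4, so at least ⌈11/4⌉ = 3 assistants are needed.
Any 3 assistants together have capacity at most 4+3+3 = 10 < 11 slots, so 3 can never suffice.
Andersen, Fong, Pham, and Olsen alone can cover everything: Mon afternoon→Pham, Mon evening→Fong, Tue morning→Fong, Tue afternoon→Andersen, Tue evening→Olsen, Wed morning→Olsen, Wed afternoon→Pham, Wed evening→Fong, Thu morning→Andersen+Fong, Thu afternoon→Andersen.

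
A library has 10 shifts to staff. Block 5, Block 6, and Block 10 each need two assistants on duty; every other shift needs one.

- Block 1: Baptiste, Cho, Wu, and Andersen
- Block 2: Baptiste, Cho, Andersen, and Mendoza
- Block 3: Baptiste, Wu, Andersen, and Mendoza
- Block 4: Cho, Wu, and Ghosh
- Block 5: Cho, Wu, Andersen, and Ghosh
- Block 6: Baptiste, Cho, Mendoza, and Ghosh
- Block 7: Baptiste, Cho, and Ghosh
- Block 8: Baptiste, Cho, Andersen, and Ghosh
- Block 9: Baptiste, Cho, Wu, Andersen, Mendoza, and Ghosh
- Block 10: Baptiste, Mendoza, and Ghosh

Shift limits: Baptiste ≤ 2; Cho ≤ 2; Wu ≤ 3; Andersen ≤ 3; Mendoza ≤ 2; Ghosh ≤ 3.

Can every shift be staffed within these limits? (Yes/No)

Yes

One valid schedule: Block 1→Cho, Block 2→Andersen, Block 3→Wu, Block 4→Cho, Block 5→Wu+Andersen, Block 6→Mendoza+Ghosh, Block 7→Baptiste, Block 8→Andersen, Block 9→Wu, Block 10→Baptiste+Mendoza.
Loads: Baptiste 2/2, Cho 2/2, Wu 3/3, Andersen 3/3, Mendoza 2/2, Ghosh 1/3 — all within limits.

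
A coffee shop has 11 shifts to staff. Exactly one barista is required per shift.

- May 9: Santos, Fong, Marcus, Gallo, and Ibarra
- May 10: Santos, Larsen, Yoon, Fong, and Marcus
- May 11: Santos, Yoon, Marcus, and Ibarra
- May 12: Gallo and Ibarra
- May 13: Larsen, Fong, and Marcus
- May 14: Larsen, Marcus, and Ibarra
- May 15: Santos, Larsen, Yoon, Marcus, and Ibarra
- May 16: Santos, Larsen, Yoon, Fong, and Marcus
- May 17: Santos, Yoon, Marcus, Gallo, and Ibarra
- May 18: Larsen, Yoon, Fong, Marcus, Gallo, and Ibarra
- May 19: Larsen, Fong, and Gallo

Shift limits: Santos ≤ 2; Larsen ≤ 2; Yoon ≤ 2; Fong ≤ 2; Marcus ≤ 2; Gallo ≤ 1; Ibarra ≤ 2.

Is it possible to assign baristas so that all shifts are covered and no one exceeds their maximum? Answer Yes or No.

One valid schedule: May 9→Santos, May 10→Yoon, May 11→Santos, May 12→Gallo, May 13→Larsen, May 14→Larsen, May 15→Yoon, May 16→Fong, May 17→Marcus, May 18→Marcus, May 19→Fong.
Loads: Santos 2/2, Larsen 2/2, Yoon 2/2, Fong 2/2, Marcus 2/2, Gallo 1/1, Ibarra 0/2 — all within limits.

Yes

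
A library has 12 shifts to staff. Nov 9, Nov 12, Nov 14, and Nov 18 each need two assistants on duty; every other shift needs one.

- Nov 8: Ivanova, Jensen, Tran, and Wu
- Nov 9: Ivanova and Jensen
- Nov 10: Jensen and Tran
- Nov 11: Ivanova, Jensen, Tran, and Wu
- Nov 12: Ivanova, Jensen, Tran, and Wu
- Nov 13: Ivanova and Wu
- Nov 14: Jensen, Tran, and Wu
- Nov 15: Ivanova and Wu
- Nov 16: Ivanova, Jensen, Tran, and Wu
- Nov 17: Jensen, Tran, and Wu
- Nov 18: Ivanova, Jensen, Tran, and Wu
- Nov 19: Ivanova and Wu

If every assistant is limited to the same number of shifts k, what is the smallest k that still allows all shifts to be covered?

4

With 4 assistants and 16 worker-slots to fill, someone must work at least ⌈16/4⌉ = 4 shifts, so k ≥ 4.
k = 4 works: Nov 8→Tran, Nov 9→Ivanova+Jensen, Nov 10→Jensen, Nov 11→Wu, Nov 12→Tran+Wu, Nov 13→Ivanova, Nov 14→Jensen+Tran, Nov 15→Ivanova, Nov 16→Wu, Nov 17→Jensen, Nov 18→Tran+Wu, Nov 19→Ivanova.
Loads: Ivanova 4, Jensen 4, Tran 4, Wu 4 — all ≤ 4.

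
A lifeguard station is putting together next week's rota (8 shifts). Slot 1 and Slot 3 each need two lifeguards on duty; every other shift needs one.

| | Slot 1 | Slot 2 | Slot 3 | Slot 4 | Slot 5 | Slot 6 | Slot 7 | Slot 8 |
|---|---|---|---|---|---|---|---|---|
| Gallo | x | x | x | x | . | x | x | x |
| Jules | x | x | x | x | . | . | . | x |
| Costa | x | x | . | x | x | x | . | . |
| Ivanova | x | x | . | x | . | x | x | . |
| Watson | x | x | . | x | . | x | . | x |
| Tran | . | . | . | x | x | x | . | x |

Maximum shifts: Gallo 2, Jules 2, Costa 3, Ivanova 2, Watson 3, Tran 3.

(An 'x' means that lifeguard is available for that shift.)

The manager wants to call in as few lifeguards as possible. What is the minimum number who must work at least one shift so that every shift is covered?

10 slots to fill and no one can take more than 3, so at least ⌈10/3⌉ = 4 lifeguards are needed.
Gallo, Jules, Costa, and Watson alone can cover everything: Slot 1→Costa+Watson, Slot 2→Watson, Slot 3→Gallo+Jules, Slot 4→Watson, Slot 5→Costa, Slot 6→Costa, Slot 7→Gallo, Slot 8→Jules.

4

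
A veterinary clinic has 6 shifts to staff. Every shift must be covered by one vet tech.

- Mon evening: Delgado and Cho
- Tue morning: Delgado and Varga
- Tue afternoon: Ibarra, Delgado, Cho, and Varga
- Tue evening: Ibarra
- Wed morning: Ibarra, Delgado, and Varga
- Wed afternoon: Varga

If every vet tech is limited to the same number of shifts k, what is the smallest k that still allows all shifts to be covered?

With 4 vet techs and 6 worker-slots to fill, someone must work at least ⌈6/4⌉ = 2 shifts, so k ≥ 2.
k = 2 works: Mon evening→Delgado, Tue morning→Delgado, Tue afternoon→Cho, Tue evening→Ibarra, Wed morning→Ibarra, Wed afternoon→Varga.
Loads: Ibarra 2, Delgado 2, Cho 1, Varga 1 — all ≤ 2.

2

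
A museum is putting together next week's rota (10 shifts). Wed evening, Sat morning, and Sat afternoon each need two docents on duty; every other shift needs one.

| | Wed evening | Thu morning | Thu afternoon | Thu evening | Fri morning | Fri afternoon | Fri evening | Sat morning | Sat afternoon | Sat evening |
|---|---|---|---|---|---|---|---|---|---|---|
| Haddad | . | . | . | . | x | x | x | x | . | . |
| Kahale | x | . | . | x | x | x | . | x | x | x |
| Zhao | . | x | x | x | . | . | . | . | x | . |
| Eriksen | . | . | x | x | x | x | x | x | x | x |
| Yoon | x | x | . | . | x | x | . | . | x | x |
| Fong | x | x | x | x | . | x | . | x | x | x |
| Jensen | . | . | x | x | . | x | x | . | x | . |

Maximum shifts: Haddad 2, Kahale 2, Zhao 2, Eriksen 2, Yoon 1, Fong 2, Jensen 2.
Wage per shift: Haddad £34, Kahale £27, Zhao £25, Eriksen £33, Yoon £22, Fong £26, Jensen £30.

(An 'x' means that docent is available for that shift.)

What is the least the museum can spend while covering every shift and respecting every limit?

£372

Picking the cheapest available docent for each shift independently would cost £316, but that ignores the shift limits.
An optimal schedule: Wed evening→Kahale+Yoon, Thu morning→Zhao, Thu afternoon→Zhao, Thu evening→Eriksen, Fri morning→Haddad, Fri afternoon→Jensen, Fri evening→Haddad, Sat morning→Eriksen+Fong, Sat afternoon→Fong+Jensen, Sat evening→Kahale.
Total: 27 + 22 + 25 + 25 + 33 + 34 + 30 + 34 + 33 + 26 + 26 + 30 + 27 = £372.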